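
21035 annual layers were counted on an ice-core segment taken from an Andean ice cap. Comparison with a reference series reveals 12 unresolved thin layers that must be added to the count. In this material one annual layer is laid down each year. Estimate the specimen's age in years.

After corrections the count is 21035 + 12 = 21047 annual layers.
At one annual layer per year, that is 21047 years.

21047 years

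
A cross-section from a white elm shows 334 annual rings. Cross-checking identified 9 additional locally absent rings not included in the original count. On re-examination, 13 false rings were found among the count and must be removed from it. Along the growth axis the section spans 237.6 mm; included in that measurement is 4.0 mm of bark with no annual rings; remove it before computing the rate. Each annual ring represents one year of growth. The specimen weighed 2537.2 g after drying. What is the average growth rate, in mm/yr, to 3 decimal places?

0.708 mm/yr

Adjusted count: 334 − 13 + 9 = 330 annual rings.
The growth record spans 237.6 − 4.0 = 233.6 mm.
Extension rate ≈ 233.6 / 330 = 0.708 mm/yr.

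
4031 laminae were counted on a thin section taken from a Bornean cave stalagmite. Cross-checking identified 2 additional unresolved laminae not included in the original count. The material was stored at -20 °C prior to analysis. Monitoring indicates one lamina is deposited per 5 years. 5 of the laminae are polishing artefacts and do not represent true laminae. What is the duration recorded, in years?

20140 years

Adjusted count: 4031 − 5 + 2 = 4028 laminae.
At 5 years per lamina, 4028 × 5 = 20140 years.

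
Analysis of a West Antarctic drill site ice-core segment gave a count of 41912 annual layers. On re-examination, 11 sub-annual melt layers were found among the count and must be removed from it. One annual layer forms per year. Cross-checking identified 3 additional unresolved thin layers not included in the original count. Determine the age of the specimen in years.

Correcting the raw count gives 41912 − 11 + 3 = 41904 true annual layers.
With a one-to-one annual layer periodicity this is 41904 years.

41904 years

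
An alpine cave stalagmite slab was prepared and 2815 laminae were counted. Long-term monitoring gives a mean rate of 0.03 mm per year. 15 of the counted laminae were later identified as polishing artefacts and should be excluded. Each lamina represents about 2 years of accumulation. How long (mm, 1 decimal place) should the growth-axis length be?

True lamina count = 2815 − 15 = 2800.
2800 laminae at 2 years each span 2800 × 2 = 5600 years.
5600 years at 0.03 mm/year gives 0.03 × 5600 = 168.0 mm.

168.0 mm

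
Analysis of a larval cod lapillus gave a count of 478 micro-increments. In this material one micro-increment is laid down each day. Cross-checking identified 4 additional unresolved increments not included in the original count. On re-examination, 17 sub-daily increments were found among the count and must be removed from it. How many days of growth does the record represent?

465 d

After corrections the count is 478 − 17 + 4 = 465 micro-increments.
At one micro-increment per day, that is 465 days.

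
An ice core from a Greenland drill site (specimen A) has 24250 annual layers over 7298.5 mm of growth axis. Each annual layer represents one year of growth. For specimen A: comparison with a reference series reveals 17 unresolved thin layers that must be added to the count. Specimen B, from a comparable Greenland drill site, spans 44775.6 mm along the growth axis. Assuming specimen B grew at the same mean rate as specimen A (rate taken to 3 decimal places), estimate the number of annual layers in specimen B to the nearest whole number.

148756 annual layers

Specimen A: correcting the raw count gives 24250 + 17 = 24267 true annual layers.
A: 7298.5 mm over 24267 years gives 7298.5 / 24267 ≈ 0.301 mm/year.
B spans 44775.6 / 0.301 = 148756.15 years ≈ 148756 annual layers.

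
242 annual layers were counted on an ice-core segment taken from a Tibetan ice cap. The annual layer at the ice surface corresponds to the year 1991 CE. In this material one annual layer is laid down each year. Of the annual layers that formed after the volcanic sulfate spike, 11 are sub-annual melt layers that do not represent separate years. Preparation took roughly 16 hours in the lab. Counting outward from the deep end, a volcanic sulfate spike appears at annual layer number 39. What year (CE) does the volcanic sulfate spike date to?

1799 CE

The volcanic sulfate spike sits at annual layer 39 from the deep end, so 242 − 39 = 203 annual layers formed after it.
203 − 11 false = 192 true annual layers after the volcanic sulfate spike.
Counting back 192 years from 1991 CE places the volcanic sulfate spike in 1991 − 192 = 1799 CE.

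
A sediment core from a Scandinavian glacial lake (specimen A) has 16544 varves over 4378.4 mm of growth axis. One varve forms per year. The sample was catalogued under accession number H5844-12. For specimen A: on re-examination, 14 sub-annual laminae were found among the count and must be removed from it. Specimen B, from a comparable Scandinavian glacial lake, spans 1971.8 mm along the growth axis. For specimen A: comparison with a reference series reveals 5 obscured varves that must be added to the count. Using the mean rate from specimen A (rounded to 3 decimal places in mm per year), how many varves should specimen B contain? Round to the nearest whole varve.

7441 varves

Specimen A: correcting the raw count gives 16544 − 14 + 5 = 16535 true varves.
A: Extension rate ≈ 4378.4 / 16535 = 0.265 mm per year.
Specimen B: 1971.8 mm / 0.265 mm per year = 7440.75 years ≈ 7441 varves.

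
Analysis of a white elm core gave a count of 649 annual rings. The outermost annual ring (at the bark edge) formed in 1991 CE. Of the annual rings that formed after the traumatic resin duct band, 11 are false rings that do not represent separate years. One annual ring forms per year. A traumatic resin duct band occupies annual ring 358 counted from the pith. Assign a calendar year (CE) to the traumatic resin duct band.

1711 CE

Between annual ring 358 and the bark edge there are 649 − 358 = 291 annual rings.
Removing the 11 false annual rings leaves 291 − 11 = 280 true annual rings beyond the traumatic resin duct band.
1991 − 280 = 1711 CE.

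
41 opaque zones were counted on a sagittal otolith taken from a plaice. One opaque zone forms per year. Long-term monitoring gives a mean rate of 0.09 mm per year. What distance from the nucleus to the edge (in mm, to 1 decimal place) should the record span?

3.7 mm

The record spans 41 years at 0.09 mm per year.
Length ≈ 0.09 × 41 = 3.7 mm.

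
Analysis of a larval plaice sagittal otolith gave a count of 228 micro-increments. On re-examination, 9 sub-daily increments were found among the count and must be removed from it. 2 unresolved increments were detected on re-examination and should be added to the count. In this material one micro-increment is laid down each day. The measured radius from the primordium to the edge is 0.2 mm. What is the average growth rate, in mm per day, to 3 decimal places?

True micro-increment count = 228 − 9 + 2 = 221.
Extension rate ≈ 0.2 / 221 = 0.001 mm per day.

0.001 mm per day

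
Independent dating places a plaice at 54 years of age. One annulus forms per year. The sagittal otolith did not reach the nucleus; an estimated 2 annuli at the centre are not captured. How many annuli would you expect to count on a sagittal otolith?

One annulus per year gives 54 annuli over 54 years.
Less the 2 uncaptured annuli: 54 − 2 = 52.

52 annuli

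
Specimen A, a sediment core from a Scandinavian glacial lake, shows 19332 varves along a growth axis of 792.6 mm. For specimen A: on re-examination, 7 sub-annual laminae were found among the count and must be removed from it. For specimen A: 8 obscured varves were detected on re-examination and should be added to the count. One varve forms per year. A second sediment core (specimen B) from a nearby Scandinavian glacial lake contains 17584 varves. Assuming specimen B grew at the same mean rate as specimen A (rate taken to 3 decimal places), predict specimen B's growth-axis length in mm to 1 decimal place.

Specimen A: after corrections the count is 19332 − 7 + 8 = 19333 varves.
A: Mean rate = 792.6 mm / 19333 years ≈ 0.041 mm/yr.
For B, 0.041 mm/year × 17584 years = 720.9 mm.

720.9 mm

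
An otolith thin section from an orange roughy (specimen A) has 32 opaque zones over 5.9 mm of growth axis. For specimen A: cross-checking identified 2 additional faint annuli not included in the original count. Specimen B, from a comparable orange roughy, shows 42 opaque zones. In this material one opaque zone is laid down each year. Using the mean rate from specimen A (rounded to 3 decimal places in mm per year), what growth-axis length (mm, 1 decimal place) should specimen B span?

7.3 mm

Specimen A: adjusted count: 32 + 2 = 34 opaque zones.
A: Extension rate ≈ 5.9 / 34 = 0.174 mm/year.
B's length ≈ 0.174 × 42 = 7.3 mm.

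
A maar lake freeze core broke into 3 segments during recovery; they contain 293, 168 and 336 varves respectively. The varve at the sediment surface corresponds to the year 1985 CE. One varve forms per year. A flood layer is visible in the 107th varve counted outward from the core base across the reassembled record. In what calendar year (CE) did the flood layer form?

1295 CE

Total varves = 293 + 168 + 336 = 797.
The flood layer sits at varve 107 from the core base, so 797 − 107 = 690 varves formed after it.
The varve at the sediment surface is 1985 CE, so the flood layer dates to 1985 − 690 = 1295 CE.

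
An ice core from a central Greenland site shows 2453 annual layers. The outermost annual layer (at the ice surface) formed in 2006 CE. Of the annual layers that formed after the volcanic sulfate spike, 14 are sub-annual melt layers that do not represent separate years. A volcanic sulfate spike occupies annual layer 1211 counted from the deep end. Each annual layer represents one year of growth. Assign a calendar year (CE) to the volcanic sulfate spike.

Between annual layer 1211 and the ice surface there are 2453 − 1211 = 1242 annual layers.
1242 − 14 false = 1228 true annual layers after the volcanic sulfate spike.
Counting back 1228 years from 2006 CE places the volcanic sulfate spike in 2006 − 1228 = 778 CE.

778 CE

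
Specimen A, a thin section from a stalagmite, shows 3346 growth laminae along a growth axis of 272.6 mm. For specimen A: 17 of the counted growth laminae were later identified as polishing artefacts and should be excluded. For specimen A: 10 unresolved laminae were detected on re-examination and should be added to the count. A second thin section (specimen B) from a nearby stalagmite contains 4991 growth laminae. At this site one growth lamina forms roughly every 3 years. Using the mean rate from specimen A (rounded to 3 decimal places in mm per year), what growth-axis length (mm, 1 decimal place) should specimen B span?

Specimen A: adjusted count: 3346 − 17 + 10 = 3339 growth laminae.
Specimen A: multiplying by 3 years per growth lamina: 3339 × 3 = 10017 years.
A: Mean rate = 272.6 mm / 10017 years ≈ 0.027 mm/yr.
Specimen B: 4991 growth laminae at 3 years each span 4991 × 3 = 14973 years. B's length ≈ 0.027 × 14973 = 404.3 mm.

404.3 mm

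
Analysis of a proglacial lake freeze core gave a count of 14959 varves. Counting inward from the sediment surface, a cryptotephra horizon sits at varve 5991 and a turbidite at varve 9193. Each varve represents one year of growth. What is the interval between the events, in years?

9193 − 5991 = 3202 varves lie between the two events.
At one varve per year, 3202 years elapsed between them.

3202 years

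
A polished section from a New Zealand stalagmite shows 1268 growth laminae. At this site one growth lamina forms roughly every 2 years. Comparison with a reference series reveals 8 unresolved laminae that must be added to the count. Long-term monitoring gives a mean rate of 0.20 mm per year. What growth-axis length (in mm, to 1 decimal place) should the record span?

Adjusted count: 1268 + 8 = 1276 growth laminae.
Multiplying by 2 years per growth lamina: 1276 × 2 = 2552 years.
2552 years at 0.20 mm/year gives 0.20 × 2552 = 510.4 mm.

510.4 mm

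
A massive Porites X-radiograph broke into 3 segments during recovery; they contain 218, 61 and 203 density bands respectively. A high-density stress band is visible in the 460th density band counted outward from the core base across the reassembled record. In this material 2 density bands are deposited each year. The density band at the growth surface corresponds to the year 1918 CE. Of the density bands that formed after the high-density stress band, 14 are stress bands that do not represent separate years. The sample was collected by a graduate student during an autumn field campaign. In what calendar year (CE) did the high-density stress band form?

Total density bands = 218 + 61 + 203 = 482.
482 − 460 = 22 density bands lie beyond the high-density stress band toward the growth surface.
Removing the 14 false density bands leaves 22 − 14 = 8 true density bands beyond the high-density stress band.
8 density bands at 2 per year is 8 / 2 = 4 years.
Counting back 4 years from 1918 CE places the high-density stress band in 1918 − 4 = 1914 CE.

1914 CE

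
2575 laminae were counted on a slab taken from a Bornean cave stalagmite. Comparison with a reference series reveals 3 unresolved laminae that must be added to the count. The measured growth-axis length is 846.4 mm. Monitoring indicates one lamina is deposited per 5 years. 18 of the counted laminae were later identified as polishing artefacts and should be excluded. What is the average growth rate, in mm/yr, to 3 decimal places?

0.066 mm/yr

After corrections the count is 2575 − 18 + 3 = 2560 laminae.
At 5 years per lamina, 2560 × 5 = 12800 years.
Extension rate ≈ 846.4 / 12800 = 0.066 mm/yr.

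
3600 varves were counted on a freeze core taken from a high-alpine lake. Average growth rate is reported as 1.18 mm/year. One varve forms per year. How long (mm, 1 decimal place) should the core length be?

4248.0 mm

3600 years of growth are recorded.
Predicted length = 1.18 mm/year × 3600 years = 4248.0 mm.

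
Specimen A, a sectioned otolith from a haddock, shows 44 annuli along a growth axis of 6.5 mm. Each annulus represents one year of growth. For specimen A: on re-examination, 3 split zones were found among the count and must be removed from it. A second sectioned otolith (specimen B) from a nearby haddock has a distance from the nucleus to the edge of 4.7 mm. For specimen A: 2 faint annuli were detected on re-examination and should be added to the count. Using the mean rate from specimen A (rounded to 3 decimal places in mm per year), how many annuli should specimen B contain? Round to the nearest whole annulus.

31 annuli

Specimen A: correcting the raw count gives 44 − 3 + 2 = 43 true annuli.
A: Extension rate ≈ 6.5 / 43 = 0.151 mm per year.
B spans 4.7 / 0.151 = 31.13 years ≈ 31 annuli.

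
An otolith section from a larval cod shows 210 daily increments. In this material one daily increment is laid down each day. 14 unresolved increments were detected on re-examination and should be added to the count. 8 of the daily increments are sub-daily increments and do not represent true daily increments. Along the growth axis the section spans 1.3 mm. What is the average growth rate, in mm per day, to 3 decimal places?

0.006 mm per day

Adjusted count: 210 − 8 + 14 = 216 daily increments.
Mean rate = 1.3 mm / 216 days ≈ 0.006 mm per day.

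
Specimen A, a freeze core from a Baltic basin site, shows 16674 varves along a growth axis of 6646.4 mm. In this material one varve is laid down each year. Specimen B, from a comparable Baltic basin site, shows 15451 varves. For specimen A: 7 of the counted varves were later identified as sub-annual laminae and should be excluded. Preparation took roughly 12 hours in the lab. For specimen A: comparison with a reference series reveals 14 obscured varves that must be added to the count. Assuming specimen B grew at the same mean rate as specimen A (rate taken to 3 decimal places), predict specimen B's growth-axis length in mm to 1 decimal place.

Specimen A: correcting the raw count gives 16674 − 7 + 14 = 16681 true varves.
A: 6646.4 mm over 16681 years gives 6646.4 / 16681 ≈ 0.398 mm per year.
B's length ≈ 0.398 × 15451 = 6149.5 mm.

6149.5 mm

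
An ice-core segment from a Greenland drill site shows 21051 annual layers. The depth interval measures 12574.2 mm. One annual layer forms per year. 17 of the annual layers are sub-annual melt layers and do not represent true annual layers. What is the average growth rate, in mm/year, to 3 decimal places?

0.598 mm/year

After corrections the count is 21051 − 17 = 21034 annual layers.
12574.2 mm over 21034 years gives 12574.2 / 21034 ≈ 0.598 mm/year.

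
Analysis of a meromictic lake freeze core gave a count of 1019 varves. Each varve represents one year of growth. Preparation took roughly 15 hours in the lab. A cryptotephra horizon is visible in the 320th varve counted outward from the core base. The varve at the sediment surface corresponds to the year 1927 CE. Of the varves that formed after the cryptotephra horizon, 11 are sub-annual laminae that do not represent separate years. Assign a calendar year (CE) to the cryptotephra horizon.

1019 − 320 = 699 varves lie beyond the cryptotephra horizon toward the sediment surface.
Removing the 11 false varves leaves 699 − 11 = 688 true varves beyond the cryptotephra horizon.
The varve at the sediment surface is 1927 CE, so the cryptotephra horizon dates to 1927 − 688 = 1239 CE.

1239 CE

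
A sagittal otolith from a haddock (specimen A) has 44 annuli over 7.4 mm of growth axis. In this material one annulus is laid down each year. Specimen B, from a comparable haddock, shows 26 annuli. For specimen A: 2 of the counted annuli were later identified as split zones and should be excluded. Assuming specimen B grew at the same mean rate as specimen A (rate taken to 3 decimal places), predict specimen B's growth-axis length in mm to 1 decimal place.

4.6 mm

Specimen A: true annulus count = 44 − 2 = 42.
A: Extension rate ≈ 7.4 / 42 = 0.176 mm/year.
B's length ≈ 0.176 × 26 = 4.6 mm.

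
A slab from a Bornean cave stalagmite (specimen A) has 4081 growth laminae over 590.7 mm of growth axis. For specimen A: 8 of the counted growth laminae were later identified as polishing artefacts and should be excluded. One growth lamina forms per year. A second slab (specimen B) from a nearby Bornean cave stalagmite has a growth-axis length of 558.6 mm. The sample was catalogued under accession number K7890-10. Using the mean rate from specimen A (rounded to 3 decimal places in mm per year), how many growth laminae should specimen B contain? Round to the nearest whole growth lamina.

Specimen A: true growth lamina count = 4081 − 8 = 4073.
A: Extension rate ≈ 590.7 / 4073 = 0.145 mm/year.
Specimen B: 558.6 mm / 0.145 mm per year = 3852.41 years ≈ 3852 growth laminae.

3852 growth laminae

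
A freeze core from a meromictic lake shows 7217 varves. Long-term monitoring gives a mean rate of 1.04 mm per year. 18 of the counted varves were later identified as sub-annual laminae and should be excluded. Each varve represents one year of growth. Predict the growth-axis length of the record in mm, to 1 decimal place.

7487.0 mm

Adjusted count: 7217 − 18 = 7199 varves.
7199 years at 1.04 mm/year gives 1.04 × 7199 = 7487.0 mm.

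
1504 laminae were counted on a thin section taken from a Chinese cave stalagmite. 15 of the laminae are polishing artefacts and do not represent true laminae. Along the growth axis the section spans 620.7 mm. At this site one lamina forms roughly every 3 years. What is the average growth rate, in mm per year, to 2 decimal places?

0.14 mm per year

Correcting the raw count gives 1504 − 15 = 1489 true laminae.
At 3 years per lamina, 1489 × 3 = 4467 years.
Extension rate ≈ 620.7 / 4467 = 0.14 mm per year.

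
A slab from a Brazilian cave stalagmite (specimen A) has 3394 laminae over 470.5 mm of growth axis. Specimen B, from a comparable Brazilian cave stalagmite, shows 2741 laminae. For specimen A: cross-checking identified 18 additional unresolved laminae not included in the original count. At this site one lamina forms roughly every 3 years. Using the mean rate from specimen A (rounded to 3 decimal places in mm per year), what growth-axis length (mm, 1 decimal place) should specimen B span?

378.3 mm

Specimen A: true lamina count = 3394 + 18 = 3412.
Specimen A: multiplying by 3 years per lamina: 3412 × 3 = 10236 years.
A: Extension rate ≈ 470.5 / 10236 = 0.046 mm per year.
Specimen B: 2741 laminae at 3 years each span 2741 × 3 = 8223 years. B's length ≈ 0.046 × 8223 = 378.3 mm.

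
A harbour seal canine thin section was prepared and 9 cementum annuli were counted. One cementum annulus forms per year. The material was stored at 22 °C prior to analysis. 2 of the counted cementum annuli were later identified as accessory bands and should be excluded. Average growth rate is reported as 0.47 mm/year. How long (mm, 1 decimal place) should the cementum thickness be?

3.3 mm

After corrections the count is 9 − 2 = 7 cementum annuli.
Predicted length = 0.47 mm/year × 7 years = 3.3 mm.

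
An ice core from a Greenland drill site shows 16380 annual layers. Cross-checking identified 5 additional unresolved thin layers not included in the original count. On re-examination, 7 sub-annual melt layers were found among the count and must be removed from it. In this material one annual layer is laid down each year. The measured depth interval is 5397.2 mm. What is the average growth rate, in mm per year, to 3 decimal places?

0.330 mm per year

Correcting the raw count gives 16380 − 7 + 5 = 16378 true annual layers.
5397.2 mm over 16378 years gives 5397.2 / 16378 ≈ 0.330 mm per year.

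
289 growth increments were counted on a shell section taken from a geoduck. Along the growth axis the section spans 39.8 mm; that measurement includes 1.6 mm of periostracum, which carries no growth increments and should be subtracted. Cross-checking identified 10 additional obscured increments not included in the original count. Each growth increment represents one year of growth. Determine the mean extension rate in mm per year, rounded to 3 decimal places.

0.128 mm per year

Adjusted count: 289 + 10 = 299 growth increments.
The growth record spans 39.8 − 1.6 = 38.2 mm.
38.2 mm over 299 years gives 38.2 / 299 ≈ 0.128 mm per year.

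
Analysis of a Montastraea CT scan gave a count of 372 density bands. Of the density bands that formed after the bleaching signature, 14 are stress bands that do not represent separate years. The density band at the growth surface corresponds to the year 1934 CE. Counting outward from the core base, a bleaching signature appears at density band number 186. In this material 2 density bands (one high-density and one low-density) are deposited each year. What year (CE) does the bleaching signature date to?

1848 CE

372 − 186 = 186 density bands lie beyond the bleaching signature toward the growth surface.
Removing the 14 false density bands leaves 186 − 14 = 172 true density bands beyond the bleaching signature.
With 2 density bands per year, 172 / 2 = 86 years.
1934 − 86 = 1848 CE.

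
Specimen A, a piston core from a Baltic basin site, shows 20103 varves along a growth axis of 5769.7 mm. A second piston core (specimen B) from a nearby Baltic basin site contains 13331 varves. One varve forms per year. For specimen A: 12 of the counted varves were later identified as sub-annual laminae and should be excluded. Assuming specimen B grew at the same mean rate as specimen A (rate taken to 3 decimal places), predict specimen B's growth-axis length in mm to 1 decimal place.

Specimen A: correcting the raw count gives 20103 − 12 = 20091 true varves.
A: Mean rate = 5769.7 mm / 20091 years ≈ 0.287 mm/yr.
B's length ≈ 0.287 × 13331 = 3826.0 mm.

3826.0 mm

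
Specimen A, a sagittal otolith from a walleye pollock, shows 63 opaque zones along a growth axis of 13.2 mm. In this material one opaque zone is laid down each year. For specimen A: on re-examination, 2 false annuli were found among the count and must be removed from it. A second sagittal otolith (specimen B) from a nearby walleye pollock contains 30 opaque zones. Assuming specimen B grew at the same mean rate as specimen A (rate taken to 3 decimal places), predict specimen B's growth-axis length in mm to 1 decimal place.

Specimen A: correcting the raw count gives 63 − 2 = 61 true opaque zones.
A: Extension rate ≈ 13.2 / 61 = 0.216 mm/yr.
Length of B = 0.216 × 30 = 6.5 mm.

6.5 mm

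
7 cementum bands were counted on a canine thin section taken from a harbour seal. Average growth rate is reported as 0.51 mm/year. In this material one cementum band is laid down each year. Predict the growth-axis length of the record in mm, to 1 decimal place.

The record spans 7 years at 0.51 mm per year.
Length ≈ 0.51 × 7 = 3.6 mm.

3.6 mm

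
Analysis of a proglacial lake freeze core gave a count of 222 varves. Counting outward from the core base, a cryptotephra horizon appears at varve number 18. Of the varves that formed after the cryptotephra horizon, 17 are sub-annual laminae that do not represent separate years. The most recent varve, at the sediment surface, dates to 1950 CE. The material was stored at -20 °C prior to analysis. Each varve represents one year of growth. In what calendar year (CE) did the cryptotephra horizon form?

1763 CE

222 − 18 = 204 varves lie beyond the cryptotephra horizon toward the sediment surface.
204 − 17 false = 187 true varves after the cryptotephra horizon.
Counting back 187 years from 1950 CE places the cryptotephra horizon in 1950 − 187 = 1763 CE.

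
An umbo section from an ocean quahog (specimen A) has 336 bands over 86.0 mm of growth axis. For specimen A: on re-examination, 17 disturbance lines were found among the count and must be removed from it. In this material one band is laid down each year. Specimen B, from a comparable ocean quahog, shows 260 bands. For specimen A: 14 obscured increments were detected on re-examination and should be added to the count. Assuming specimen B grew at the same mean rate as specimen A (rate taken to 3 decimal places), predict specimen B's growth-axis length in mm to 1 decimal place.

67.1 mm

Specimen A: correcting the raw count gives 336 − 17 + 14 = 333 true bands.
A: Extension rate ≈ 86.0 / 333 = 0.258 mm/yr.
For B, 0.258 mm/year × 260 years = 67.1 mm.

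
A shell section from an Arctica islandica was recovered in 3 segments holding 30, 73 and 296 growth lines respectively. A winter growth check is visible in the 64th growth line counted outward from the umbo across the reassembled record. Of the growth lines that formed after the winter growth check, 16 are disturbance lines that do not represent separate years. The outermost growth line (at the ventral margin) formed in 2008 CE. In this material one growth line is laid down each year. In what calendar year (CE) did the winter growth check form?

Total growth lines = 30 + 73 + 296 = 399.
Between growth line 64 and the ventral margin there are 399 − 64 = 335 growth lines.
Removing the 16 false growth lines leaves 335 − 16 = 319 true growth lines beyond the winter growth check.
The growth line at the ventral margin is 2008 CE, so the winter growth check dates to 2008 − 319 = 1689 CE.

1689 CE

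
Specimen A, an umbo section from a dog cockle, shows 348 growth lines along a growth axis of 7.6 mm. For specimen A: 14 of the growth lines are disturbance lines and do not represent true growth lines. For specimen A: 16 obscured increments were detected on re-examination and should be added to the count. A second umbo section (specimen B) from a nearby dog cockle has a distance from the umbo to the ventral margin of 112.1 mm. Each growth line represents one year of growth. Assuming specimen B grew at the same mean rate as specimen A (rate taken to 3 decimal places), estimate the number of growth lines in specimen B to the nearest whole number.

Specimen A: correcting the raw count gives 348 − 14 + 16 = 350 true growth lines.
A: Mean rate = 7.6 mm / 350 years ≈ 0.022 mm per year.
Specimen B: 112.1 mm / 0.022 mm per year = 5095.45 years ≈ 5095 growth lines.

5095 growth lines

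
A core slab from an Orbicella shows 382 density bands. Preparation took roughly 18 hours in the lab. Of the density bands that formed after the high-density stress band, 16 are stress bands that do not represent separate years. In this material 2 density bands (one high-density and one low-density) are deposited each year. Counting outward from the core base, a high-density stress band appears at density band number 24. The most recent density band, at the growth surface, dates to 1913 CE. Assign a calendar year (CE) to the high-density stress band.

The high-density stress band sits at density band 24 from the core base, so 382 − 24 = 358 density bands formed after it.
358 − 16 false = 342 true density bands after the high-density stress band.
342 density bands at 2 per year is 342 / 2 = 171 years.
The density band at the growth surface is 1913 CE, so the high-density stress band dates to 1913 − 171 = 1742 CE.

1742 CE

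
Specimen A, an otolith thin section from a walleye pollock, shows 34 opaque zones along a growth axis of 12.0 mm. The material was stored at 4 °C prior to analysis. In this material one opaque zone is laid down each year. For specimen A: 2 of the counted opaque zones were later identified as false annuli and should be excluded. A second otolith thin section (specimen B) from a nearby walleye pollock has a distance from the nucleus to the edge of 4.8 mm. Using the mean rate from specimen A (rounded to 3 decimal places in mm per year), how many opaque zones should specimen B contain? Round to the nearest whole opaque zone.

Specimen A: adjusted count: 34 − 2 = 32 opaque zones.
A: Mean rate = 12.0 mm / 32 years ≈ 0.375 mm/yr.
For B, 4.8 / 0.375 = 12.80 years ≈ 13 opaque zones.

13 opaque zones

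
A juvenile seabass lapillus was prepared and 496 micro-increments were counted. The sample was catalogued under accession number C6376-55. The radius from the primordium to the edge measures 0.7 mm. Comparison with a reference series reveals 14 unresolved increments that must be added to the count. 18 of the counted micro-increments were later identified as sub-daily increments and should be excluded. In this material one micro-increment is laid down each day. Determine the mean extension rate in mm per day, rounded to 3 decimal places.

Correcting the raw count gives 496 − 18 + 14 = 492 true micro-increments.
Mean rate = 0.7 mm / 492 days ≈ 0.001 mm per day.

0.001 mm per day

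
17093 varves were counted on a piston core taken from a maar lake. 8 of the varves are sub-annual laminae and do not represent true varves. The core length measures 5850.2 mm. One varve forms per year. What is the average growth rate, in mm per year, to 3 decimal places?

0.342 mm per year

Correcting the raw count gives 17093 − 8 = 17085 true varves.
Mean rate = 5850.2 mm / 17085 years ≈ 0.342 mm per year.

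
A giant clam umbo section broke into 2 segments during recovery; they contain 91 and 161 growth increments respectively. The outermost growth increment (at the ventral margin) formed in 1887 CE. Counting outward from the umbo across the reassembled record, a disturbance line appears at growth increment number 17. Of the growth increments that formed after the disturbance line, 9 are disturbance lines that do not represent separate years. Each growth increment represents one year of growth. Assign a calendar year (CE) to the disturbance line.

1661 CE

Total growth increments = 91 + 161 = 252.
Between growth increment 17 and the ventral margin there are 252 − 17 = 235 growth increments.
Removing the 9 false growth increments leaves 235 − 9 = 226 true growth increments beyond the disturbance line.
1887 − 226 = 1661 CE.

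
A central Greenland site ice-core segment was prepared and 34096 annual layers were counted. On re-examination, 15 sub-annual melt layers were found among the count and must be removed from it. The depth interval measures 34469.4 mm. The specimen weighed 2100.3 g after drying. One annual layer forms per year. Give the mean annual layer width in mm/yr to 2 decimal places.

1.01 mm/yr

After corrections the count is 34096 − 15 = 34081 annual layers.
Mean rate = 34469.4 mm / 34081 years ≈ 1.01 mm/yr.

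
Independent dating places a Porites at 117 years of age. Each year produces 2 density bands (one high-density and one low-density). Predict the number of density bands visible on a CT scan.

117 years at 2 density bands per year gives 117 × 2 = 234 density bands.
So 234 density bands should be present.

234 density bands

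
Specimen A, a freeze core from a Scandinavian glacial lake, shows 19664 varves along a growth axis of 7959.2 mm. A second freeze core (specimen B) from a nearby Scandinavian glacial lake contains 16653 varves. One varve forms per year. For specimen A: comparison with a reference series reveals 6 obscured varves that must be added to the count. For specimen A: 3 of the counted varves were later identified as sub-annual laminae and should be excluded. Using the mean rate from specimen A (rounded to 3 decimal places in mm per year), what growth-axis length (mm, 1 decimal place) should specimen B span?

6744.5 mm

Specimen A: after corrections the count is 19664 − 3 + 6 = 19667 varves.
A: Mean rate = 7959.2 mm / 19667 years ≈ 0.405 mm/year.
B's length ≈ 0.405 × 16653 = 6744.5 mm.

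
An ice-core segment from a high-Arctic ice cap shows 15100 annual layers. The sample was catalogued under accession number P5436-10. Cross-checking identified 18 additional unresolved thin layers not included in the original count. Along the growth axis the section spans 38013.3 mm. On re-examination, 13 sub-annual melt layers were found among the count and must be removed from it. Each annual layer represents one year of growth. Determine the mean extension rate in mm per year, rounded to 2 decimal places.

Adjusted count: 15100 − 13 + 18 = 15105 annual layers.
Mean rate = 38013.3 mm / 15105 years ≈ 2.52 mm per year.

2.52 mm per year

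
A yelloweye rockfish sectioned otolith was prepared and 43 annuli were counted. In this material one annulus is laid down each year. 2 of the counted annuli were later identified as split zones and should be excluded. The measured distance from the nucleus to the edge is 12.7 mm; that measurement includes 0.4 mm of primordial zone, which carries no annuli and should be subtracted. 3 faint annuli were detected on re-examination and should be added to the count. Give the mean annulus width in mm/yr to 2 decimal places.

Correcting the raw count gives 43 − 2 + 3 = 44 true annuli.
Removing the 0.4 mm offcut leaves 12.7 − 0.4 = 12.3 mm.
12.3 mm over 44 years gives 12.3 / 44 ≈ 0.28 mm/yr.

0.28 mm/yr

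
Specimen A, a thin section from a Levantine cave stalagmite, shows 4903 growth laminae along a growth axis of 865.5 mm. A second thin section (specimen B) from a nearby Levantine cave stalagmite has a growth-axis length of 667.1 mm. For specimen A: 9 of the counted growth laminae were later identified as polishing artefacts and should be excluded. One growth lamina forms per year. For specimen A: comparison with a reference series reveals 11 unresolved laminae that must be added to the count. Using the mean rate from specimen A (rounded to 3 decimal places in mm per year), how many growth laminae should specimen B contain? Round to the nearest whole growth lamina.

Specimen A: adjusted count: 4903 − 9 + 11 = 4905 growth laminae.
A: Mean rate = 865.5 mm / 4905 years ≈ 0.176 mm per year.
Specimen B: 667.1 mm / 0.176 mm per year = 3790.34 years ≈ 3790 growth laminae.

3790 growth laminae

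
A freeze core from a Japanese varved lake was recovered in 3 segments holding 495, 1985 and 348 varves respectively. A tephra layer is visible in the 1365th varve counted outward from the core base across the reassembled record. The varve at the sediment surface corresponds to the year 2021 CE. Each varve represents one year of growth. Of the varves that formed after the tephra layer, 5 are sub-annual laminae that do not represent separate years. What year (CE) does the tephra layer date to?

Total varves = 495 + 1985 + 348 = 2828.
The tephra layer sits at varve 1365 from the core base, so 2828 − 1365 = 1463 varves formed after it.
1463 − 5 false = 1458 true varves after the tephra layer.
The varve at the sediment surface is 2021 CE, so the tephra layer dates to 2021 − 1458 = 563 CE.

563 CE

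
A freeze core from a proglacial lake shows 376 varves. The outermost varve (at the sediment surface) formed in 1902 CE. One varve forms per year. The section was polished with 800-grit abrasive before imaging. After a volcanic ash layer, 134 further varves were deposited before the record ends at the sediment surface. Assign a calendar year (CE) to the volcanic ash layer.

1768 CE

134 varves formed after the volcanic ash layer.
1902 − 134 = 1768 CE.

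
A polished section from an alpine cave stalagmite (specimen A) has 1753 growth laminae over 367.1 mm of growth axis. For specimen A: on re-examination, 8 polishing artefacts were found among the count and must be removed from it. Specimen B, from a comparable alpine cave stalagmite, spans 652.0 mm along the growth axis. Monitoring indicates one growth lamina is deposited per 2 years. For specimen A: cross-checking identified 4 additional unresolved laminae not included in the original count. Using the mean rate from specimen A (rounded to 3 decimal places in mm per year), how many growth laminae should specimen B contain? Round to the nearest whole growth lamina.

Specimen A: adjusted count: 1753 − 8 + 4 = 1749 growth laminae.
Specimen A: 1749 growth laminae at 2 years each span 1749 × 2 = 3498 years.
A: Extension rate ≈ 367.1 / 3498 = 0.105 mm/year.
For B, 652.0 / 0.105 = 6209.52 years; at 2 years per growth lamina that is 6209.52 / 2 ≈ 3105 growth laminae.

3105 growth laminae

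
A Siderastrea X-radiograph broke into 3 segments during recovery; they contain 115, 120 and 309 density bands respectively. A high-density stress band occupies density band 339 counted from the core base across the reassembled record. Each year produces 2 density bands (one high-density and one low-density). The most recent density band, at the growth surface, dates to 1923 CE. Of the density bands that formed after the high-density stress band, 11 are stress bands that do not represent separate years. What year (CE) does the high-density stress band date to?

Total density bands = 115 + 120 + 309 = 544.
Between density band 339 and the growth surface there are 544 − 339 = 205 density bands.
205 − 11 false = 194 true density bands after the high-density stress band.
194 density bands at 2 per year is 194 / 2 = 97 years.
Counting back 97 years from 1923 CE places the high-density stress band in 1923 − 97 = 1826 CE.

1826 CE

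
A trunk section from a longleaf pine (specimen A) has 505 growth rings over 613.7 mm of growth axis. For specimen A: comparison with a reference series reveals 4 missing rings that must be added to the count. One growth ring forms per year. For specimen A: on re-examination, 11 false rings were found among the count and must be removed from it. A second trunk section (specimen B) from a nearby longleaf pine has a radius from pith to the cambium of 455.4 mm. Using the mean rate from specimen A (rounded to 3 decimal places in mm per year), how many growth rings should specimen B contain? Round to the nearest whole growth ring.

Specimen A: adjusted count: 505 − 11 + 4 = 498 growth rings.
A: 613.7 mm over 498 years gives 613.7 / 498 ≈ 1.232 mm/year.
Specimen B: 455.4 mm / 1.232 mm per year = 369.64 years ≈ 370 growth rings.

370 growth rings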